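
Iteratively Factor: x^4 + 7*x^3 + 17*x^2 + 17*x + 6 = (x + 1)*(x^3 + 6*x^2 + 11*x + 6) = (x + 1)*(x + 3)*(x^2 + 3*x + 2) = (x + 1)*(x + 2)*(x + 3)*(x + 1)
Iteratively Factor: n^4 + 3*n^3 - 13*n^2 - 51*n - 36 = (n + 1)*(n^3 + 2*n^2 - 15*n - 36) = (n + 1)*(n + 3)*(n^2 - n - 12) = (n - 4)*(n + 1)*(n + 3)*(n + 3)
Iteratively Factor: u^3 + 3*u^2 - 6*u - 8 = (u - 2)*(u^2 + 5*u + 4) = (u - 2)*(u + 4)*(u + 1)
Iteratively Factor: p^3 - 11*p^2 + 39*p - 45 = (p - 5)*(p^2 - 6*p + 9) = (p - 5)*(p - 3)*(p - 3)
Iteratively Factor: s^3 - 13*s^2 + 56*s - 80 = (s - 4)*(s^2 - 9*s + 20) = (s - 4)^2*(s - 5)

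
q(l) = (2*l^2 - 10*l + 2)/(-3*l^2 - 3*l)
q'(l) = (4*l - 10)/(-3*l^2 - 3*l) + (6*l + 3)*(2*l^2 - 10*l + 2)/(-3*l^2 - 3*l)^2 = 2*(-6*l^2 + 2*l + 1)/(3*l^2*(l^2 + 2*l + 1))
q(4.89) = -0.01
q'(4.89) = -0.11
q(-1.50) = -9.56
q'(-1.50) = -18.37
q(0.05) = -9.56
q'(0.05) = 262.43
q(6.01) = -0.11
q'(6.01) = -0.08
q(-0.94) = 77.82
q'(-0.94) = -1295.54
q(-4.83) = -1.75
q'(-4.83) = -0.29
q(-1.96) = -5.19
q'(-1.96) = -4.89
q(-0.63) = 13.00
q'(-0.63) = -32.41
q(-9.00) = -1.18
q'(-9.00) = -0.06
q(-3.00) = -2.78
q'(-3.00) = -1.09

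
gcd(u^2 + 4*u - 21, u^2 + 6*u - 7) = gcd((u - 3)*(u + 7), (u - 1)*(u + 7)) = u + 7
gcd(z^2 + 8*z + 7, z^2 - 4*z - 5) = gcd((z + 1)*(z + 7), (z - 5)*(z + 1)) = z + 1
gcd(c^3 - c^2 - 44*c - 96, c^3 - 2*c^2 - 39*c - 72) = c^2 - 5*c - 24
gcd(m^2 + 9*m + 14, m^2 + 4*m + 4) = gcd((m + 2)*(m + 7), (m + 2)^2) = m + 2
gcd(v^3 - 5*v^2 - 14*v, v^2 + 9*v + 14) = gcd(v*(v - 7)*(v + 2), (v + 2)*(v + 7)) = v + 2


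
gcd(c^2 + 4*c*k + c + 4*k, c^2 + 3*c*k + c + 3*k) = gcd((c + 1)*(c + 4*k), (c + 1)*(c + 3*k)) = c + 1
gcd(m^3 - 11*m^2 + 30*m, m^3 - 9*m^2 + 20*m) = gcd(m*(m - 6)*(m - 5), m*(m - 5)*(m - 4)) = m^2 - 5*m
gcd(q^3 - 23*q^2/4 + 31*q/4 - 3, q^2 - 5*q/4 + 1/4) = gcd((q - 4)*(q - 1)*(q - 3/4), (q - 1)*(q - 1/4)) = q - 1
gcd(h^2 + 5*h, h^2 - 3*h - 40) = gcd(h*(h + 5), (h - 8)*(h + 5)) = h + 5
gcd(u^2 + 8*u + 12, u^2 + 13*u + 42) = u + 6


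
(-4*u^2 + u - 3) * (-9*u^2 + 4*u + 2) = 36*u^4 - 25*u^3 + 23*u^2 - 10*u - 6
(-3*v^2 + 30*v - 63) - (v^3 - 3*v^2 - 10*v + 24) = -v^3 + 40*v - 87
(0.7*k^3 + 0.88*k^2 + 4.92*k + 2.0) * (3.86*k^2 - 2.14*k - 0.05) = 2.702*k^5 + 1.8988*k^4 + 17.073*k^3 - 2.8528*k^2 - 4.526*k - 0.1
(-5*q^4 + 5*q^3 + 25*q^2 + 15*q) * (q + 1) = -5*q^5 + 30*q^3 + 40*q^2 + 15*q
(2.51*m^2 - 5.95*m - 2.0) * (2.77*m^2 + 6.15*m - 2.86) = 6.9527*m^4 - 1.045*m^3 - 49.3111*m^2 + 4.717*m + 5.72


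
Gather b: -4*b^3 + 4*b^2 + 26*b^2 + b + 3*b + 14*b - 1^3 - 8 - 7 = -4*b^3 + 30*b^2 + 18*b - 16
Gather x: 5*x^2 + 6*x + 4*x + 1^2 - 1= 5*x^2 + 10*x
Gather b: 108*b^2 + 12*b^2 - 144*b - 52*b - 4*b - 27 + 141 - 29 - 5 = 120*b^2 - 200*b + 80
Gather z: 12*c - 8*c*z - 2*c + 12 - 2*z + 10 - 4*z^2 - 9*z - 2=10*c - 4*z^2 + z*(-8*c - 11) + 20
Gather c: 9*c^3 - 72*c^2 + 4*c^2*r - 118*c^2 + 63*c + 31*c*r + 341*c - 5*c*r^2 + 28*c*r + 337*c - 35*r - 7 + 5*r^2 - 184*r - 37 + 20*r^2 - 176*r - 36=9*c^3 + c^2*(4*r - 190) + c*(-5*r^2 + 59*r + 741) + 25*r^2 - 395*r - 80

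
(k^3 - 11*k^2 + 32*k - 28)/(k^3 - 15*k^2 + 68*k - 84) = (k - 2)/(k - 6)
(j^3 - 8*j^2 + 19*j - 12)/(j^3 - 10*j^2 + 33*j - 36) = (j - 1)/(j - 3)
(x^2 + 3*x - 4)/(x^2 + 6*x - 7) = (x + 4)/(x + 7)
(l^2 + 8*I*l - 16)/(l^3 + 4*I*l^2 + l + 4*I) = (l + 4*I)/(l^2 + 1)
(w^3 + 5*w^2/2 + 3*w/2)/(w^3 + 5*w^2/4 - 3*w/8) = 4*(w + 1)/(4*w - 1)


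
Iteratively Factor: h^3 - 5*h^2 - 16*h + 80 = (h + 4)*(h^2 - 9*h + 20) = (h - 4)*(h + 4)*(h - 5)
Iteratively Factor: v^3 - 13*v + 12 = (v - 1)*(v^2 + v - 12) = (v - 3)*(v - 1)*(v + 4)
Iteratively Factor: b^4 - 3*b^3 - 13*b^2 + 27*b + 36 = (b + 1)*(b^3 - 4*b^2 - 9*b + 36) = (b + 1)*(b + 3)*(b^2 - 7*b + 12) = (b - 4)*(b + 1)*(b + 3)*(b - 3)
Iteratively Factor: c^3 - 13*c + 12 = (c + 4)*(c^2 - 4*c + 3) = (c - 3)*(c + 4)*(c - 1)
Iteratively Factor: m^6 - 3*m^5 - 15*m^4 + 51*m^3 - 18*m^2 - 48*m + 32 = (m - 4)*(m^5 + m^4 - 11*m^3 + 7*m^2 + 10*m - 8) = (m - 4)*(m + 1)*(m^4 - 11*m^2 + 18*m - 8) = (m - 4)*(m - 1)*(m + 1)*(m^3 + m^2 - 10*m + 8) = (m - 4)*(m - 1)^2*(m + 1)*(m^2 + 2*m - 8) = (m - 4)*(m - 1)^2*(m + 1)*(m + 4)*(m - 2)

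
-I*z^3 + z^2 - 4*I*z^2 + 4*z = z*(z + 4)*(-I*z + 1)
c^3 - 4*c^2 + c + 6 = (c - 3)*(c - 2)*(c + 1)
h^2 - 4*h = h*(h - 4)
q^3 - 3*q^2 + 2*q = q*(q - 2)*(q - 1)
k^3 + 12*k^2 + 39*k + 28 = (k + 1)*(k + 4)*(k + 7)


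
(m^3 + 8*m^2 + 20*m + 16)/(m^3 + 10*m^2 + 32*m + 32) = (m + 2)/(m + 4)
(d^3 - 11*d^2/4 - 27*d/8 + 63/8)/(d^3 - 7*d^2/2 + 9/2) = (d + 7/4)/(d + 1)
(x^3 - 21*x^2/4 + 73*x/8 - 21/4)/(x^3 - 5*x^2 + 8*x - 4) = (8*x^2 - 26*x + 21)/(8*(x^2 - 3*x + 2))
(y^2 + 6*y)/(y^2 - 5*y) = (y + 6)/(y - 5)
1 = 1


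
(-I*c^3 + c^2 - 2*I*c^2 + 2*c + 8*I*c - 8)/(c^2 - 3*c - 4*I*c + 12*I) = (-I*c^3 + c^2*(1 - 2*I) + c*(2 + 8*I) - 8)/(c^2 + c*(-3 - 4*I) + 12*I)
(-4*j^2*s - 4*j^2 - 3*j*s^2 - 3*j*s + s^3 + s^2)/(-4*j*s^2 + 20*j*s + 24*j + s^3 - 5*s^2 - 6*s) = (j + s)/(s - 6)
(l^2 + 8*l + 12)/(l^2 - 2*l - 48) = (l + 2)/(l - 8)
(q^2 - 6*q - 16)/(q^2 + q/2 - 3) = 2*(q - 8)/(2*q - 3)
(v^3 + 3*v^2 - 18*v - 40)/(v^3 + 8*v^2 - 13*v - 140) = (v + 2)/(v + 7)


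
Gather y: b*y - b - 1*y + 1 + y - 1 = b*y - b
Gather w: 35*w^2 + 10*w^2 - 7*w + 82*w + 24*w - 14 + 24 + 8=45*w^2 + 99*w + 18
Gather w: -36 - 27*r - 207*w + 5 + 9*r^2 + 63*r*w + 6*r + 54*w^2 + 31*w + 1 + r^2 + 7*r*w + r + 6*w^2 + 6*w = 10*r^2 - 20*r + 60*w^2 + w*(70*r - 170) - 30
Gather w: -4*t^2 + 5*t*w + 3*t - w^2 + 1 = -4*t^2 + 5*t*w + 3*t - w^2 + 1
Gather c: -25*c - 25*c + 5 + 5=10 - 50*c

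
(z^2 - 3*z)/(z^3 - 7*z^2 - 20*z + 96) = z/(z^2 - 4*z - 32)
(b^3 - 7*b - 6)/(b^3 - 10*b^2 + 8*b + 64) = (b^2 - 2*b - 3)/(b^2 - 12*b + 32)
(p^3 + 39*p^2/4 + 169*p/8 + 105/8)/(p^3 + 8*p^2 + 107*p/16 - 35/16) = 2*(2*p + 3)/(4*p - 1)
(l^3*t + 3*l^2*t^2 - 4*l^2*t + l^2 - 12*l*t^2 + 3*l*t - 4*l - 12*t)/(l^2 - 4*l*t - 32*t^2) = (-l^3*t - 3*l^2*t^2 + 4*l^2*t - l^2 + 12*l*t^2 - 3*l*t + 4*l + 12*t)/(-l^2 + 4*l*t + 32*t^2)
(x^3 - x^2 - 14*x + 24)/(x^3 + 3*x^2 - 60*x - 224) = (x^2 - 5*x + 6)/(x^2 - x - 56)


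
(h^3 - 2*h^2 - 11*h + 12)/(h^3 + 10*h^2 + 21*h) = (h^2 - 5*h + 4)/(h*(h + 7))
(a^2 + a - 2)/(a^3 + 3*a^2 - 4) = 1/(a + 2)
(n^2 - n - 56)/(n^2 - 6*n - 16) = (n + 7)/(n + 2)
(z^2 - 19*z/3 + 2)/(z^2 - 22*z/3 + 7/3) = (z - 6)/(z - 7)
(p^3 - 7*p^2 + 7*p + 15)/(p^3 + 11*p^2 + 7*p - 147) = (p^2 - 4*p - 5)/(p^2 + 14*p + 49)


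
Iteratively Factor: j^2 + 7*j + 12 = (j + 3)*(j + 4)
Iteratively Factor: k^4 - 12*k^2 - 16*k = (k + 2)*(k^3 - 2*k^2 - 8*k) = (k + 2)^2*(k^2 - 4*k) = k*(k + 2)^2*(k - 4)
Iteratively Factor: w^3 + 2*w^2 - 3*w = (w + 3)*(w^2 - w) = (w - 1)*(w + 3)*(w)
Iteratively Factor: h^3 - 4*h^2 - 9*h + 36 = (h - 3)*(h^2 - h - 12) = (h - 3)*(h + 3)*(h - 4)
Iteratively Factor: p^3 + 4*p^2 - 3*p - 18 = (p + 3)*(p^2 + p - 6) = (p + 3)^2*(p - 2)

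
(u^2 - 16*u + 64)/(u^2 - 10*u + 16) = (u - 8)/(u - 2)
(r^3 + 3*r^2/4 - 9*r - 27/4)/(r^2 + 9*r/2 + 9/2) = (4*r^2 - 9*r - 9)/(2*(2*r + 3))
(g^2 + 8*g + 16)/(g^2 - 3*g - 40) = (g^2 + 8*g + 16)/(g^2 - 3*g - 40)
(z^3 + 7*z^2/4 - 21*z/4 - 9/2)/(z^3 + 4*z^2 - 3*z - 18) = (z + 3/4)/(z + 3)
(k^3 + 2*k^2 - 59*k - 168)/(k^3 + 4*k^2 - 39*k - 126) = (k - 8)/(k - 6)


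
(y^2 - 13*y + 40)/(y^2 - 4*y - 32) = (y - 5)/(y + 4)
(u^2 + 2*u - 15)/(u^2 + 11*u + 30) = (u - 3)/(u + 6)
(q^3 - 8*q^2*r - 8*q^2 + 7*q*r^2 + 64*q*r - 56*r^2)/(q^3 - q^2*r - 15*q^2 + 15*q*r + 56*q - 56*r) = (q - 7*r)/(q - 7)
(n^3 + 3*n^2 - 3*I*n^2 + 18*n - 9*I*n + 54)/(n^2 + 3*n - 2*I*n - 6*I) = (n^2 - 3*I*n + 18)/(n - 2*I)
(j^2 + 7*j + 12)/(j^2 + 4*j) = (j + 3)/j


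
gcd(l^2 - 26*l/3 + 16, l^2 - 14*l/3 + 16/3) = l - 8/3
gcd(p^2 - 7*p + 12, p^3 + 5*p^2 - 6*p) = 1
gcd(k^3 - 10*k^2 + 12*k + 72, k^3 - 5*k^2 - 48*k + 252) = k^2 - 12*k + 36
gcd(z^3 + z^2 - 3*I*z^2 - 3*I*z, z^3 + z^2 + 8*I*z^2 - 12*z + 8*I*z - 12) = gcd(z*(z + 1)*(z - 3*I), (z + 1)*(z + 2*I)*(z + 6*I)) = z + 1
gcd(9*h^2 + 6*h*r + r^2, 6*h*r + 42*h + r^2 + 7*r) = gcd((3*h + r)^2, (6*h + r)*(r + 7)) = 1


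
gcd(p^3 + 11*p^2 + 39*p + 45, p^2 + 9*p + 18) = p + 3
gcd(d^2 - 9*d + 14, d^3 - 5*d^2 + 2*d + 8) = d - 2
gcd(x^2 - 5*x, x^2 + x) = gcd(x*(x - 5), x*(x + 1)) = x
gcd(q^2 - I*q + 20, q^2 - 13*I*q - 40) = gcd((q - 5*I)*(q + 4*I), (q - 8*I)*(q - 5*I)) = q - 5*I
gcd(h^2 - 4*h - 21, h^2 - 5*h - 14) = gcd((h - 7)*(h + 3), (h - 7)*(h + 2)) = h - 7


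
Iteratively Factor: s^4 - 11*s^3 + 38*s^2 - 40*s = (s)*(s^3 - 11*s^2 + 38*s - 40) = s*(s - 2)*(s^2 - 9*s + 20) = s*(s - 4)*(s - 2)*(s - 5)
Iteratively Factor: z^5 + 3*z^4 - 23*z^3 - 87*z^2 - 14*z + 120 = (z + 3)*(z^4 - 23*z^2 - 18*z + 40) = (z - 5)*(z + 3)*(z^3 + 5*z^2 + 2*z - 8) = (z - 5)*(z + 2)*(z + 3)*(z^2 + 3*z - 4) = (z - 5)*(z - 1)*(z + 2)*(z + 3)*(z + 4)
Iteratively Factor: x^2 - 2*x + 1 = (x - 1)*(x - 1)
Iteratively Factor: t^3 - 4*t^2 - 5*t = (t - 5)*(t^2 + t) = (t - 5)*(t + 1)*(t)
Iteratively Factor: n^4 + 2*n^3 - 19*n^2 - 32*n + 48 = (n - 4)*(n^3 + 6*n^2 + 5*n - 12) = (n - 4)*(n + 3)*(n^2 + 3*n - 4) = (n - 4)*(n + 3)*(n + 4)*(n - 1)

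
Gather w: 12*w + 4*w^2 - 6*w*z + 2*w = 4*w^2 + w*(14 - 6*z)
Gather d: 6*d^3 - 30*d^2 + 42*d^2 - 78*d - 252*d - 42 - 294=6*d^3 + 12*d^2 - 330*d - 336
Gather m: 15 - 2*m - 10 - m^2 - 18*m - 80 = -m^2 - 20*m - 75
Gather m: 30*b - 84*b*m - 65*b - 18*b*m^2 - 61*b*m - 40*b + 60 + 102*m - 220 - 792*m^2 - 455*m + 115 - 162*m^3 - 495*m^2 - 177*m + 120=-75*b - 162*m^3 + m^2*(-18*b - 1287) + m*(-145*b - 530) + 75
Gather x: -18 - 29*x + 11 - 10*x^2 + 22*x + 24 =-10*x^2 - 7*x + 17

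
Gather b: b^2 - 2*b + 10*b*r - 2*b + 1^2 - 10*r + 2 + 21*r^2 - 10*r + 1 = b^2 + b*(10*r - 4) + 21*r^2 - 20*r + 4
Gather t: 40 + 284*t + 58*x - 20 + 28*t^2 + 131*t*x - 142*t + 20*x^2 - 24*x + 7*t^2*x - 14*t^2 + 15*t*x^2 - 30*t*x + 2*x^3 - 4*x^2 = t^2*(7*x + 14) + t*(15*x^2 + 101*x + 142) + 2*x^3 + 16*x^2 + 34*x + 20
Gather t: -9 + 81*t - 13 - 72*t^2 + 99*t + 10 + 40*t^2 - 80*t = -32*t^2 + 100*t - 12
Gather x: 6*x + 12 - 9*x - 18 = -3*x - 6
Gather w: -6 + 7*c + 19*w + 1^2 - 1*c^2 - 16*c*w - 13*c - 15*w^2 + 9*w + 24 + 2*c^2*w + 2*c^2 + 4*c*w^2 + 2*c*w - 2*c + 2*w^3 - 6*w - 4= c^2 - 8*c + 2*w^3 + w^2*(4*c - 15) + w*(2*c^2 - 14*c + 22) + 15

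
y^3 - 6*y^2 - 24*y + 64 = (y - 8)*(y - 2)*(y + 4)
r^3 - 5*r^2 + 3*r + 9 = (r - 3)^2*(r + 1)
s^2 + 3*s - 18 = (s - 3)*(s + 6)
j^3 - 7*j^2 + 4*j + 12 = (j - 6)*(j - 2)*(j + 1)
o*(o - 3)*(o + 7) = o^3 + 4*o^2 - 21*o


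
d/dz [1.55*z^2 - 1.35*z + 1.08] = 3.1*z - 1.35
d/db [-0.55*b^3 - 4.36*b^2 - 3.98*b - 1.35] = -1.65*b^2 - 8.72*b - 3.98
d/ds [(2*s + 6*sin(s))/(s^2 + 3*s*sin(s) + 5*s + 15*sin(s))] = -2/(s^2 + 10*s + 25)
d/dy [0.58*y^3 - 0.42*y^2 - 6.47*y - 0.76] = 1.74*y^2 - 0.84*y - 6.47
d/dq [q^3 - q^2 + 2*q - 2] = 3*q^2 - 2*q + 2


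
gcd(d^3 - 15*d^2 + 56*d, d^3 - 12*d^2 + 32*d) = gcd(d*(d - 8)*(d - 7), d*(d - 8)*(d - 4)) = d^2 - 8*d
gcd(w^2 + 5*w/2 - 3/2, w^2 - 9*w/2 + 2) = w - 1/2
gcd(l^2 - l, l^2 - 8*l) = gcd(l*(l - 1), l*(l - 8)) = l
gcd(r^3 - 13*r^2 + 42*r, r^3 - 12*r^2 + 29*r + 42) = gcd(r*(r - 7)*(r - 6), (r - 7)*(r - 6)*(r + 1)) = r^2 - 13*r + 42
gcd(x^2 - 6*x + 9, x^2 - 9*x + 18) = x - 3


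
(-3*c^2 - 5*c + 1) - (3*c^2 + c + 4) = -6*c^2 - 6*c - 3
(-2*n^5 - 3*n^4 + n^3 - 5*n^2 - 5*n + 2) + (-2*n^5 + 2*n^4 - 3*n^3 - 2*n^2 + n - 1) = -4*n^5 - n^4 - 2*n^3 - 7*n^2 - 4*n + 1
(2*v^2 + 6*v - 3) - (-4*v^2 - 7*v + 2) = 6*v^2 + 13*v - 5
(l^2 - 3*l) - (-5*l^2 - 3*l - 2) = 6*l^2 + 2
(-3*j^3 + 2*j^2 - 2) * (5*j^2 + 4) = -15*j^5 + 10*j^4 - 12*j^3 - 2*j^2 - 8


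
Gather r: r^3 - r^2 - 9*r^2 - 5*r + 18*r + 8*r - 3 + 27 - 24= r^3 - 10*r^2 + 21*r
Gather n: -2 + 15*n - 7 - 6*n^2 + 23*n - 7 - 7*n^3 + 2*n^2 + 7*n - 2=-7*n^3 - 4*n^2 + 45*n - 18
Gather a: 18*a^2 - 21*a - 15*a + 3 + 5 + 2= 18*a^2 - 36*a + 10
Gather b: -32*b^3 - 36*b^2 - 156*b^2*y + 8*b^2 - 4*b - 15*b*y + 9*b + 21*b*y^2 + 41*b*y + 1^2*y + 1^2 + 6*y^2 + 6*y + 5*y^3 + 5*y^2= -32*b^3 + b^2*(-156*y - 28) + b*(21*y^2 + 26*y + 5) + 5*y^3 + 11*y^2 + 7*y + 1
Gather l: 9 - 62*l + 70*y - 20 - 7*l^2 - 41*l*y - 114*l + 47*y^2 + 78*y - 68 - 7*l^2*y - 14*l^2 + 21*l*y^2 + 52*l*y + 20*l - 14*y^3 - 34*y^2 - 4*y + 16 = l^2*(-7*y - 21) + l*(21*y^2 + 11*y - 156) - 14*y^3 + 13*y^2 + 144*y - 63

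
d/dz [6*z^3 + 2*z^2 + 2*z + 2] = 18*z^2 + 4*z + 2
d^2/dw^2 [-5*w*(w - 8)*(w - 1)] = 90 - 30*w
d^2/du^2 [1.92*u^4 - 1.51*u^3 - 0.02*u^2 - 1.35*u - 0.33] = 23.04*u^2 - 9.06*u - 0.04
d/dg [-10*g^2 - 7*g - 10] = -20*g - 7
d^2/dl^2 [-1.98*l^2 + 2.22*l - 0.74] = -3.96000000000000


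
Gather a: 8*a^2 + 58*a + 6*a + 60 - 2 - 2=8*a^2 + 64*a + 56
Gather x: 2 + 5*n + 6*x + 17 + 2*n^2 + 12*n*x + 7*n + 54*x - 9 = 2*n^2 + 12*n + x*(12*n + 60) + 10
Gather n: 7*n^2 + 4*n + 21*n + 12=7*n^2 + 25*n + 12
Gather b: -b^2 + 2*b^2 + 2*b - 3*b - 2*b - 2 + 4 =b^2 - 3*b + 2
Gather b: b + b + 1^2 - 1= 2*b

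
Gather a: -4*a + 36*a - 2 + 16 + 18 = 32*a + 32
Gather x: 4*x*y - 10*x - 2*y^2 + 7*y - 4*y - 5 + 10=x*(4*y - 10) - 2*y^2 + 3*y + 5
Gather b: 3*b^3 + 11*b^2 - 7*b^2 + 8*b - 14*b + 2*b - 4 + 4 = 3*b^3 + 4*b^2 - 4*b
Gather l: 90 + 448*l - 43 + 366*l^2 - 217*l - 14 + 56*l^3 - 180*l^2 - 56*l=56*l^3 + 186*l^2 + 175*l + 33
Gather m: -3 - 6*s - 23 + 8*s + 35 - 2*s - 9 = 0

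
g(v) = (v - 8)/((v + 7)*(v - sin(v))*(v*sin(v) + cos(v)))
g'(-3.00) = -9.50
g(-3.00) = -1.70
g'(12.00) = -0.00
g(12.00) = 0.00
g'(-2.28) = -0.80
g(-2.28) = 1.33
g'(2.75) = -34.82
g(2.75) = -1.82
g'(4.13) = -0.02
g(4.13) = 0.02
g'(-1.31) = 6.55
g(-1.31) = 3.12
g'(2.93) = -4.63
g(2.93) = 0.52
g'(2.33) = -0.10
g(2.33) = -0.38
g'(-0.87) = 36.73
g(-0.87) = 10.45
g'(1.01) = 13.59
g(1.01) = -3.86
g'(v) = -v*(v - 8)*cos(v)/((v + 7)*(v - sin(v))*(v*sin(v) + cos(v))^2) + (v - 8)*(cos(v) - 1)/((v + 7)*(v - sin(v))^2*(v*sin(v) + cos(v))) - (v - 8)/((v + 7)^2*(v - sin(v))*(v*sin(v) + cos(v))) + 1/((v + 7)*(v - sin(v))*(v*sin(v) + cos(v))) = (-v*(v - 8)*(v + 7)*(v - sin(v))*cos(v) + (8 - v)*(v - sin(v))*(v*sin(v) + cos(v)) + (v - 8)*(v + 7)*(v*sin(v) + cos(v))*(cos(v) - 1) + (v + 7)*(v - sin(v))*(v*sin(v) + cos(v)))/((v + 7)^2*(v - sin(v))^2*(v*sin(v) + cos(v))^2)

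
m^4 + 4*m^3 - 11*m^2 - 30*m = m*(m - 3)*(m + 2)*(m + 5)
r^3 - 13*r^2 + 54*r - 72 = (r - 6)*(r - 4)*(r - 3)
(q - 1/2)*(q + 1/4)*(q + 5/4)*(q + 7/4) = q^4 + 11*q^3/4 + 21*q^2/16 - 59*q/64 - 35/128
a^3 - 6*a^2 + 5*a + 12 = (a - 4)*(a - 3)*(a + 1)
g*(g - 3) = g^2 - 3*g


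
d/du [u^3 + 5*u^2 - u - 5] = 3*u^2 + 10*u - 1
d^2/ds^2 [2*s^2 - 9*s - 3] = 4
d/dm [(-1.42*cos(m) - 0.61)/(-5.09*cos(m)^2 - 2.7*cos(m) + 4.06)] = (7.2278*cos(m)^2 + 6.2098*cos(m) + 7.4122)*sin(m)/(25.9081*cos(m)^4 + 27.486*cos(m)^3 - 34.0408*cos(m)^2 - 21.924*cos(m) + 16.4836)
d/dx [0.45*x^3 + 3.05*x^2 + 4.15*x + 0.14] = 1.35*x^2 + 6.1*x + 4.15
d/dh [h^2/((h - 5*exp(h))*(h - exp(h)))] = h*(-h*(1 - exp(h))*(h - 5*exp(h)) + h*(h - exp(h))*(5*exp(h) - 1) + 2*(h - 5*exp(h))*(h - exp(h)))/((h - 5*exp(h))^2*(h - exp(h))^2)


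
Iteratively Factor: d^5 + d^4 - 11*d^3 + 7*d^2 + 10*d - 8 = (d - 1)*(d^4 + 2*d^3 - 9*d^2 - 2*d + 8) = (d - 1)^2*(d^3 + 3*d^2 - 6*d - 8) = (d - 1)^2*(d + 4)*(d^2 - d - 2) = (d - 2)*(d - 1)^2*(d + 4)*(d + 1)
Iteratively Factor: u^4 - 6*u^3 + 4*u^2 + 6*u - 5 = (u - 5)*(u^3 - u^2 - u + 1) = (u - 5)*(u + 1)*(u^2 - 2*u + 1) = (u - 5)*(u - 1)*(u + 1)*(u - 1)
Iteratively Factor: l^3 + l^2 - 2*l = (l)*(l^2 + l - 2) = l*(l + 2)*(l - 1)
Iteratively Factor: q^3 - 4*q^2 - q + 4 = (q - 4)*(q^2 - 1) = (q - 4)*(q - 1)*(q + 1)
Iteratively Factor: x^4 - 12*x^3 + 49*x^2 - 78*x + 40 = (x - 2)*(x^3 - 10*x^2 + 29*x - 20) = (x - 2)*(x - 1)*(x^2 - 9*x + 20) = (x - 4)*(x - 2)*(x - 1)*(x - 5)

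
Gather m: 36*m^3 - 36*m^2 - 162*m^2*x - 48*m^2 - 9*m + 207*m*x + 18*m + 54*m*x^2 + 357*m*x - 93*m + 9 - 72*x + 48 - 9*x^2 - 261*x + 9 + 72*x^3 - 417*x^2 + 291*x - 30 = 36*m^3 + m^2*(-162*x - 84) + m*(54*x^2 + 564*x - 84) + 72*x^3 - 426*x^2 - 42*x + 36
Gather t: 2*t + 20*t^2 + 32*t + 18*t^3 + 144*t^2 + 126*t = 18*t^3 + 164*t^2 + 160*t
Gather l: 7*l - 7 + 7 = 7*l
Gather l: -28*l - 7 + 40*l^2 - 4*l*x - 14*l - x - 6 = 40*l^2 + l*(-4*x - 42) - x - 13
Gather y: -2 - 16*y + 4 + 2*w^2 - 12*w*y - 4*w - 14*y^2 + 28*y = 2*w^2 - 4*w - 14*y^2 + y*(12 - 12*w) + 2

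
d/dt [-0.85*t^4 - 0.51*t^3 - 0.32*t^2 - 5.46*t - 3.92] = -3.4*t^3 - 1.53*t^2 - 0.64*t - 5.46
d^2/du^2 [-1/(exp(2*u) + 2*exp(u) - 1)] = 2*(-4*(exp(u) + 1)^2*exp(u) + (2*exp(u) + 1)*(exp(2*u) + 2*exp(u) - 1))*exp(u)/(exp(2*u) + 2*exp(u) - 1)^3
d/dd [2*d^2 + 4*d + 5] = 4*d + 4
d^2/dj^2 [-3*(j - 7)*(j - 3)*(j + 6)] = 24 - 18*j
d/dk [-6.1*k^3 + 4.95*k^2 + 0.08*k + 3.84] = -18.3*k^2 + 9.9*k + 0.08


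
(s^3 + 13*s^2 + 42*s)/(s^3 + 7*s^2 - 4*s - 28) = s*(s + 6)/(s^2 - 4)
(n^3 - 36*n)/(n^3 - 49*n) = (n^2 - 36)/(n^2 - 49)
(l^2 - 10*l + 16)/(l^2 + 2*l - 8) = (l - 8)/(l + 4)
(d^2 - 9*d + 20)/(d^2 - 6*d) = (d^2 - 9*d + 20)/(d*(d - 6))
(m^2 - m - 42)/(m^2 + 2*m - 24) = (m - 7)/(m - 4)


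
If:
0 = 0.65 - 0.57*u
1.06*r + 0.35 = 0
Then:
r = -0.33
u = 1.14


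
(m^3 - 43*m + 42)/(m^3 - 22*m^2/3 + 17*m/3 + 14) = 3*(m^2 + 6*m - 7)/(3*m^2 - 4*m - 7)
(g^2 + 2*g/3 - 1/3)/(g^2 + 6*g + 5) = (g - 1/3)/(g + 5)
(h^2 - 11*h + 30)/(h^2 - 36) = (h - 5)/(h + 6)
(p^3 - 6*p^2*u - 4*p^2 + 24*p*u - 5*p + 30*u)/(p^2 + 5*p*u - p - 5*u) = (p^3 - 6*p^2*u - 4*p^2 + 24*p*u - 5*p + 30*u)/(p^2 + 5*p*u - p - 5*u)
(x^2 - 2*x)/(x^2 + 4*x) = (x - 2)/(x + 4)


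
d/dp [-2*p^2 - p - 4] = -4*p - 1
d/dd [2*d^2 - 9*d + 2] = 4*d - 9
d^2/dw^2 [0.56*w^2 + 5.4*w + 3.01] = 1.12000000000000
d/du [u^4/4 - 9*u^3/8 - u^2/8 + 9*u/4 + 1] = u^3 - 27*u^2/8 - u/4 + 9/4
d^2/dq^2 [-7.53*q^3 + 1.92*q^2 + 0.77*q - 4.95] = 3.84 - 45.18*q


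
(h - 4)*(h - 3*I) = h^2 - 4*h - 3*I*h + 12*I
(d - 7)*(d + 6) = d^2 - d - 42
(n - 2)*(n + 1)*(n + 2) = n^3 + n^2 - 4*n - 4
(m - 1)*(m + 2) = m^2 + m - 2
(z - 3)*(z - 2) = z^2 - 5*z + 6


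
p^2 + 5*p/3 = p*(p + 5/3)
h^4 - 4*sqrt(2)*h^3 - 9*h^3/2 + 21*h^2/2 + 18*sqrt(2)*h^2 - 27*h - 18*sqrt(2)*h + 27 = (h - 3)*(h - 3/2)*(h - 3*sqrt(2))*(h - sqrt(2))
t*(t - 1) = t^2 - t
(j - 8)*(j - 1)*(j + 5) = j^3 - 4*j^2 - 37*j + 40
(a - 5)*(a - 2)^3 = a^4 - 11*a^3 + 42*a^2 - 68*a + 40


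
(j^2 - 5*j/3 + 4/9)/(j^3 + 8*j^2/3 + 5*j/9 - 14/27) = 3*(3*j - 4)/(9*j^2 + 27*j + 14)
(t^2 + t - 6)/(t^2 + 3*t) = (t - 2)/t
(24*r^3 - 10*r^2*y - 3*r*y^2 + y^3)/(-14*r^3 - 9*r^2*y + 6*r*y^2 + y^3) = (-12*r^2 - r*y + y^2)/(7*r^2 + 8*r*y + y^2)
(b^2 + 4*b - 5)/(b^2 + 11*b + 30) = (b - 1)/(b + 6)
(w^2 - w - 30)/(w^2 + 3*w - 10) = (w - 6)/(w - 2)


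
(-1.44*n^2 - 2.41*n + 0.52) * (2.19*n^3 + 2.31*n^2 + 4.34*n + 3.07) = -3.1536*n^5 - 8.6043*n^4 - 10.6779*n^3 - 13.679*n^2 - 5.1419*n + 1.5964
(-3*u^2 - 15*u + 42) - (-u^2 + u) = -2*u^2 - 16*u + 42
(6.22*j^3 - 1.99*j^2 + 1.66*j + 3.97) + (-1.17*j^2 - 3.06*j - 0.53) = 6.22*j^3 - 3.16*j^2 - 1.4*j + 3.44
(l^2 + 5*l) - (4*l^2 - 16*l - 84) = -3*l^2 + 21*l + 84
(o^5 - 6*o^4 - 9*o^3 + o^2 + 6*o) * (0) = 0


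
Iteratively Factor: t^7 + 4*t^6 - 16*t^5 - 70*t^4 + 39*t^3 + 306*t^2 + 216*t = (t + 1)*(t^6 + 3*t^5 - 19*t^4 - 51*t^3 + 90*t^2 + 216*t) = (t + 1)*(t + 2)*(t^5 + t^4 - 21*t^3 - 9*t^2 + 108*t) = (t + 1)*(t + 2)*(t + 4)*(t^4 - 3*t^3 - 9*t^2 + 27*t) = t*(t + 1)*(t + 2)*(t + 4)*(t^3 - 3*t^2 - 9*t + 27) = t*(t - 3)*(t + 1)*(t + 2)*(t + 4)*(t^2 - 9) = t*(t - 3)^2*(t + 1)*(t + 2)*(t + 4)*(t + 3)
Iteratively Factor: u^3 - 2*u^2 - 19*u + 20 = (u - 5)*(u^2 + 3*u - 4) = (u - 5)*(u + 4)*(u - 1)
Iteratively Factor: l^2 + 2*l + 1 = (l + 1)*(l + 1)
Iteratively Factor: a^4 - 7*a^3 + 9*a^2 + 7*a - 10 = (a - 2)*(a^3 - 5*a^2 - a + 5) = (a - 2)*(a - 1)*(a^2 - 4*a - 5) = (a - 5)*(a - 2)*(a - 1)*(a + 1)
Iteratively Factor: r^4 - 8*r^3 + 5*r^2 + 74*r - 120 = (r - 2)*(r^3 - 6*r^2 - 7*r + 60) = (r - 5)*(r - 2)*(r^2 - r - 12) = (r - 5)*(r - 2)*(r + 3)*(r - 4)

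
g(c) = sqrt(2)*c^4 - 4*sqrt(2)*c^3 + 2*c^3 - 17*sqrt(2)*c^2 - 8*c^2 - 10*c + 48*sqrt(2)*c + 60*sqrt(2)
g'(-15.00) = -20541.13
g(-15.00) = 75943.70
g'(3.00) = -80.37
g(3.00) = -14.06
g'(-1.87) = 102.36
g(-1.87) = -94.23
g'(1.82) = -60.99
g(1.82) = 77.53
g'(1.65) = -52.31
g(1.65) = 87.18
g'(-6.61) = -1631.58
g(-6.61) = 2058.14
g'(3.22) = -73.35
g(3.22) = -31.04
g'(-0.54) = 88.40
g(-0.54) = 44.95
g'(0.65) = 13.15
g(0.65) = 108.19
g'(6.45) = 706.08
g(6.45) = 591.59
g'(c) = 4*sqrt(2)*c^3 - 12*sqrt(2)*c^2 + 6*c^2 - 34*sqrt(2)*c - 16*c - 10 + 48*sqrt(2)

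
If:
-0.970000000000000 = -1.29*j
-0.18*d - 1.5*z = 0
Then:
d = -8.33333333333333*z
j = 0.75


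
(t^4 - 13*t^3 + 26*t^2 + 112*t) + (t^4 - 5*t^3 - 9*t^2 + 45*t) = 2*t^4 - 18*t^3 + 17*t^2 + 157*t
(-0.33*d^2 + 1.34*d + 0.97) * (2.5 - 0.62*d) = 0.2046*d^3 - 1.6558*d^2 + 2.7486*d + 2.425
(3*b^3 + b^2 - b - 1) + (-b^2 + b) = 3*b^3 - 1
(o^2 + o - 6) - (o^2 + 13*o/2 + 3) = -11*o/2 - 9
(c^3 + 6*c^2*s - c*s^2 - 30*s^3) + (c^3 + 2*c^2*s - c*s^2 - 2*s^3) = 2*c^3 + 8*c^2*s - 2*c*s^2 - 32*s^3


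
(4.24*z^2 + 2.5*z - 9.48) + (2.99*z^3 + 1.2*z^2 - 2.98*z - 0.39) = 2.99*z^3 + 5.44*z^2 - 0.48*z - 9.87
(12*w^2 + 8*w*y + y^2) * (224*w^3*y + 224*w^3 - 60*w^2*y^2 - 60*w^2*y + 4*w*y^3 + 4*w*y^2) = 2688*w^5*y + 2688*w^5 + 1072*w^4*y^2 + 1072*w^4*y - 208*w^3*y^3 - 208*w^3*y^2 - 28*w^2*y^4 - 28*w^2*y^3 + 4*w*y^5 + 4*w*y^4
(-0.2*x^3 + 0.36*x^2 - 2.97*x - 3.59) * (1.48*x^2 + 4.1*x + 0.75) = -0.296*x^5 - 0.2872*x^4 - 3.0696*x^3 - 17.2202*x^2 - 16.9465*x - 2.6925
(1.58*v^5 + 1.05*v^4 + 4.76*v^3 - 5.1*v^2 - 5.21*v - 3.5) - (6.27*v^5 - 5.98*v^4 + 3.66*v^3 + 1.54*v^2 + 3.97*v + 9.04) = -4.69*v^5 + 7.03*v^4 + 1.1*v^3 - 6.64*v^2 - 9.18*v - 12.54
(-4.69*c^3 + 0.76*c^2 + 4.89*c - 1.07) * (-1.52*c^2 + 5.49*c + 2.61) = 7.1288*c^5 - 26.9033*c^4 - 15.5013*c^3 + 30.4561*c^2 + 6.8886*c - 2.7927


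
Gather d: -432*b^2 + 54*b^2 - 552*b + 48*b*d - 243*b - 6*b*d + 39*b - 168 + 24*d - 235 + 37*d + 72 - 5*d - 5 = -378*b^2 - 756*b + d*(42*b + 56) - 336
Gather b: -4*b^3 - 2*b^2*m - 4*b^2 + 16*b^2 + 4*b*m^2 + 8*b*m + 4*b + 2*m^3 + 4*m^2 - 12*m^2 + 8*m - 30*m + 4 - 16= -4*b^3 + b^2*(12 - 2*m) + b*(4*m^2 + 8*m + 4) + 2*m^3 - 8*m^2 - 22*m - 12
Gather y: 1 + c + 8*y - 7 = c + 8*y - 6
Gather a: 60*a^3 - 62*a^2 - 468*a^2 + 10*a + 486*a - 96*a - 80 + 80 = 60*a^3 - 530*a^2 + 400*a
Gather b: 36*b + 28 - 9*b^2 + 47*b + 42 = -9*b^2 + 83*b + 70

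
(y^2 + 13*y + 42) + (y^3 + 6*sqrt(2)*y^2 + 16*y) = y^3 + y^2 + 6*sqrt(2)*y^2 + 29*y + 42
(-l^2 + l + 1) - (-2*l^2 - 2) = l^2 + l + 3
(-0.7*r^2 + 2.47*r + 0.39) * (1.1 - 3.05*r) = 2.135*r^3 - 8.3035*r^2 + 1.5275*r + 0.429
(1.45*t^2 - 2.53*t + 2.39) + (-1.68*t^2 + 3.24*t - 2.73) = -0.23*t^2 + 0.71*t - 0.34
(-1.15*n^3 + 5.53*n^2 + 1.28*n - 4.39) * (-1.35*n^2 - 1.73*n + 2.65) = 1.5525*n^5 - 5.476*n^4 - 14.3424*n^3 + 18.3666*n^2 + 10.9867*n - 11.6335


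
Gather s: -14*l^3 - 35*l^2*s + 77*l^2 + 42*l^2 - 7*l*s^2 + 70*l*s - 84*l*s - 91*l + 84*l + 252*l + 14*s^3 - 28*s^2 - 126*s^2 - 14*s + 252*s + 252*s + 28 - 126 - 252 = -14*l^3 + 119*l^2 + 245*l + 14*s^3 + s^2*(-7*l - 154) + s*(-35*l^2 - 14*l + 490) - 350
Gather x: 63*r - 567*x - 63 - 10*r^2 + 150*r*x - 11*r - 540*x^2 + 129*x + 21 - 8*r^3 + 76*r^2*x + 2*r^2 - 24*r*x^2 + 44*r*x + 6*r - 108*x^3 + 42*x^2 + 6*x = -8*r^3 - 8*r^2 + 58*r - 108*x^3 + x^2*(-24*r - 498) + x*(76*r^2 + 194*r - 432) - 42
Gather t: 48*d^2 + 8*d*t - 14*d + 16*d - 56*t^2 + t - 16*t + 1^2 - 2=48*d^2 + 2*d - 56*t^2 + t*(8*d - 15) - 1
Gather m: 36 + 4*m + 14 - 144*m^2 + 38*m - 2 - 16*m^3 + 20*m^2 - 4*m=-16*m^3 - 124*m^2 + 38*m + 48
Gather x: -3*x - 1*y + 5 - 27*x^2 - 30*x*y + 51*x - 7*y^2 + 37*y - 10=-27*x^2 + x*(48 - 30*y) - 7*y^2 + 36*y - 5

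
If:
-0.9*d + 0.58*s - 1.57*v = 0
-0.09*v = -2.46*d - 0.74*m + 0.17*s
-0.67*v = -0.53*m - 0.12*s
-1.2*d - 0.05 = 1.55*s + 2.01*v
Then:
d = -0.00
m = -0.01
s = -0.02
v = -0.01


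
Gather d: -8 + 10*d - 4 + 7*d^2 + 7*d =7*d^2 + 17*d - 12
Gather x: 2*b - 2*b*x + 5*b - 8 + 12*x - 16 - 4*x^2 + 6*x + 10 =7*b - 4*x^2 + x*(18 - 2*b) - 14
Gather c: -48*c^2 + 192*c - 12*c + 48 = -48*c^2 + 180*c + 48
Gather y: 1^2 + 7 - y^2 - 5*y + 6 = -y^2 - 5*y + 14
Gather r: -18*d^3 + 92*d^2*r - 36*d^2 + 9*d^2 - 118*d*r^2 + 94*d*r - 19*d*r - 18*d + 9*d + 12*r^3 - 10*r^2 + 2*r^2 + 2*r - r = -18*d^3 - 27*d^2 - 9*d + 12*r^3 + r^2*(-118*d - 8) + r*(92*d^2 + 75*d + 1)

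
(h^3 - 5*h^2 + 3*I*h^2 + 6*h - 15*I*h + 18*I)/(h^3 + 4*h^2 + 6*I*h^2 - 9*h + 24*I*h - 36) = (h^2 - 5*h + 6)/(h^2 + h*(4 + 3*I) + 12*I)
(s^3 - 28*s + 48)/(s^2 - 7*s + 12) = (s^2 + 4*s - 12)/(s - 3)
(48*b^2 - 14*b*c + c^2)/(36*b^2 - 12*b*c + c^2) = (8*b - c)/(6*b - c)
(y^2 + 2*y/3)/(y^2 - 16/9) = 3*y*(3*y + 2)/(9*y^2 - 16)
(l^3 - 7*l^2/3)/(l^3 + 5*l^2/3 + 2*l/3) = l*(3*l - 7)/(3*l^2 + 5*l + 2)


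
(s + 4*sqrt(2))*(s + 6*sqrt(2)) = s^2 + 10*sqrt(2)*s + 48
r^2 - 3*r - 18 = (r - 6)*(r + 3)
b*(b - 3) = b^2 - 3*b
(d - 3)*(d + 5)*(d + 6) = d^3 + 8*d^2 - 3*d - 90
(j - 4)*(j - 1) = j^2 - 5*j + 4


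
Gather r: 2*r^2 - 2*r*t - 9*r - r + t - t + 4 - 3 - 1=2*r^2 + r*(-2*t - 10)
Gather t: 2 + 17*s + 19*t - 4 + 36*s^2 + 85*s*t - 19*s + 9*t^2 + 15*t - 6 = 36*s^2 - 2*s + 9*t^2 + t*(85*s + 34) - 8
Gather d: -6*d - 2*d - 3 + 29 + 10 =36 - 8*d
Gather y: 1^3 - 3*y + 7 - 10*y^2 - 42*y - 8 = -10*y^2 - 45*y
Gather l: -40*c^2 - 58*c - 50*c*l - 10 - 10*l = -40*c^2 - 58*c + l*(-50*c - 10) - 10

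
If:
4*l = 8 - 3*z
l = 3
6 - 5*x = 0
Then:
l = 3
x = 6/5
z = -4/3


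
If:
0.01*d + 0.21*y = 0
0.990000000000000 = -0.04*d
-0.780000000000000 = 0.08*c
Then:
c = -9.75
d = -24.75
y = 1.18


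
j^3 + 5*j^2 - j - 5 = (j - 1)*(j + 1)*(j + 5)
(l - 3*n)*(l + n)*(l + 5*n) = l^3 + 3*l^2*n - 13*l*n^2 - 15*n^3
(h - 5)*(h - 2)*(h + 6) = h^3 - h^2 - 32*h + 60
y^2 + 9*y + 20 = (y + 4)*(y + 5)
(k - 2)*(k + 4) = k^2 + 2*k - 8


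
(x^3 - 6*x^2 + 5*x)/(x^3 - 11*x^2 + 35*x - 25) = x/(x - 5)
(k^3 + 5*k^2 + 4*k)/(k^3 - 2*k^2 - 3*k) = (k + 4)/(k - 3)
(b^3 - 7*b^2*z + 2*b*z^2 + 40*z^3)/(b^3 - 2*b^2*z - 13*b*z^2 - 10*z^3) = (b - 4*z)/(b + z)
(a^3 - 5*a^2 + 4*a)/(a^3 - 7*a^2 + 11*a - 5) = a*(a - 4)/(a^2 - 6*a + 5)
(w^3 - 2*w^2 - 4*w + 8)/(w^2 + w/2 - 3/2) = 2*(w^3 - 2*w^2 - 4*w + 8)/(2*w^2 + w - 3)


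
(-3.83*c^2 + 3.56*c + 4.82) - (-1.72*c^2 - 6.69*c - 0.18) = -2.11*c^2 + 10.25*c + 5.0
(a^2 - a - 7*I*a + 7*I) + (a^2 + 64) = 2*a^2 - a - 7*I*a + 64 + 7*I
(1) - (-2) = 3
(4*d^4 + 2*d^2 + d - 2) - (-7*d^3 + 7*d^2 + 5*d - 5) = 4*d^4 + 7*d^3 - 5*d^2 - 4*d + 3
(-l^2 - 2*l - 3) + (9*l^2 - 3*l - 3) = 8*l^2 - 5*l - 6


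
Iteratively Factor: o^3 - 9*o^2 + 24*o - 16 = (o - 4)*(o^2 - 5*o + 4) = (o - 4)^2*(o - 1)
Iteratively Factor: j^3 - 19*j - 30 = (j - 5)*(j^2 + 5*j + 6) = (j - 5)*(j + 2)*(j + 3)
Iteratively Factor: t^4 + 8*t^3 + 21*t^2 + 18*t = (t + 2)*(t^3 + 6*t^2 + 9*t) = (t + 2)*(t + 3)*(t^2 + 3*t) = t*(t + 2)*(t + 3)*(t + 3)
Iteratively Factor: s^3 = (s)*(s^2) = s^2*(s)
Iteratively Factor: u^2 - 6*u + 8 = (u - 2)*(u - 4)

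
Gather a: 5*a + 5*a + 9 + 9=10*a + 18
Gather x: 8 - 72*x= 8 - 72*x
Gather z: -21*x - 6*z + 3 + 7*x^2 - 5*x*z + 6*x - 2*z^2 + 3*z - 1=7*x^2 - 15*x - 2*z^2 + z*(-5*x - 3) + 2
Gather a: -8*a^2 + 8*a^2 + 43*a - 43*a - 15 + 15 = 0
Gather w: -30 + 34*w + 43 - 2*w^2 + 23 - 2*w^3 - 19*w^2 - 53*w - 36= -2*w^3 - 21*w^2 - 19*w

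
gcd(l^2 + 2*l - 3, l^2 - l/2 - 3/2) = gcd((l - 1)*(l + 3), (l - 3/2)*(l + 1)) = 1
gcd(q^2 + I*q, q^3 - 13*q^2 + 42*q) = q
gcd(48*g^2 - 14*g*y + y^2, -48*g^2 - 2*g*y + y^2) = -8*g + y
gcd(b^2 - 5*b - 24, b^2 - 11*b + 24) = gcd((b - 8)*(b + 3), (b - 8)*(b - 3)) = b - 8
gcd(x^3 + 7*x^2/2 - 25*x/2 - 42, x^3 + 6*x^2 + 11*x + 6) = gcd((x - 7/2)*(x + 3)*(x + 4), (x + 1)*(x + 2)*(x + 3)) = x + 3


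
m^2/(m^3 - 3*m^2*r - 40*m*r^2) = -m/(-m^2 + 3*m*r + 40*r^2)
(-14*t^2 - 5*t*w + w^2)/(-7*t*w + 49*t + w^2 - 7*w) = (2*t + w)/(w - 7)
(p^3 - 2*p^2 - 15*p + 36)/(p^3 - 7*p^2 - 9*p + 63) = (p^2 + p - 12)/(p^2 - 4*p - 21)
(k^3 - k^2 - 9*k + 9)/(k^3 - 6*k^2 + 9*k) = (k^2 + 2*k - 3)/(k*(k - 3))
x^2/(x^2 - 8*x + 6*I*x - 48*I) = x^2/(x^2 + x*(-8 + 6*I) - 48*I)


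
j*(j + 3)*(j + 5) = j^3 + 8*j^2 + 15*j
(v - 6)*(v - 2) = v^2 - 8*v + 12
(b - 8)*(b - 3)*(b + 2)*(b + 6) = b^4 - 3*b^3 - 52*b^2 + 60*b + 288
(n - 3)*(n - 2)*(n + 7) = n^3 + 2*n^2 - 29*n + 42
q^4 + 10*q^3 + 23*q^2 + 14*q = q*(q + 1)*(q + 2)*(q + 7)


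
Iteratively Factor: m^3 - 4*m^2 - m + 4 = (m - 4)*(m^2 - 1) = (m - 4)*(m - 1)*(m + 1)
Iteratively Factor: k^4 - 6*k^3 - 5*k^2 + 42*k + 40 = (k - 5)*(k^3 - k^2 - 10*k - 8) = (k - 5)*(k + 1)*(k^2 - 2*k - 8) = (k - 5)*(k + 1)*(k + 2)*(k - 4)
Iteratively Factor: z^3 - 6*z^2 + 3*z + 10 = (z - 2)*(z^2 - 4*z - 5) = (z - 2)*(z + 1)*(z - 5)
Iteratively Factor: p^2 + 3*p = (p)*(p + 3)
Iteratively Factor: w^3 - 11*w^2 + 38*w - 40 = (w - 5)*(w^2 - 6*w + 8) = (w - 5)*(w - 4)*(w - 2)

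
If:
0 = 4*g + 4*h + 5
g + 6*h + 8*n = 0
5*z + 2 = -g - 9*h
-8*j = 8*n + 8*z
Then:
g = 5*z/8 - 37/32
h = -5*z/8 - 3/32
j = -89*z/64 - 55/256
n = 25*z/64 + 55/256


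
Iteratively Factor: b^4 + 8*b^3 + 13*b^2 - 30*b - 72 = (b + 4)*(b^3 + 4*b^2 - 3*b - 18) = (b + 3)*(b + 4)*(b^2 + b - 6) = (b + 3)^2*(b + 4)*(b - 2)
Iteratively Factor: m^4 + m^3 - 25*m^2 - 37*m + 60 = (m + 4)*(m^3 - 3*m^2 - 13*m + 15) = (m - 5)*(m + 4)*(m^2 + 2*m - 3) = (m - 5)*(m + 3)*(m + 4)*(m - 1)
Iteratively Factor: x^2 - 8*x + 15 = (x - 3)*(x - 5)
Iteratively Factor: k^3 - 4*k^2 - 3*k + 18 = (k - 3)*(k^2 - k - 6) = (k - 3)*(k + 2)*(k - 3)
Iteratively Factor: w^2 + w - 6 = (w + 3)*(w - 2)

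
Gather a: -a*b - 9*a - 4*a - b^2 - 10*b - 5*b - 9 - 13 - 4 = a*(-b - 13) - b^2 - 15*b - 26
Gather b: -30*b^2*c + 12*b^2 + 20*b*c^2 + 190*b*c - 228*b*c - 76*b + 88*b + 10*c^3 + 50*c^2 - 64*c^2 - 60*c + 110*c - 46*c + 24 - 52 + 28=b^2*(12 - 30*c) + b*(20*c^2 - 38*c + 12) + 10*c^3 - 14*c^2 + 4*c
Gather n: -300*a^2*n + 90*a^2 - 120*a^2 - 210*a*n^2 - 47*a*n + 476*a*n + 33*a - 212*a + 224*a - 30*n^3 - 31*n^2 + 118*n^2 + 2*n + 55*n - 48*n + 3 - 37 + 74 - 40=-30*a^2 + 45*a - 30*n^3 + n^2*(87 - 210*a) + n*(-300*a^2 + 429*a + 9)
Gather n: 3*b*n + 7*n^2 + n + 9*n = 7*n^2 + n*(3*b + 10)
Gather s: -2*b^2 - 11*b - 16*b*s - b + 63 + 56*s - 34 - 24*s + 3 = -2*b^2 - 12*b + s*(32 - 16*b) + 32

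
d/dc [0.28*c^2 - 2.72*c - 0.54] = 0.56*c - 2.72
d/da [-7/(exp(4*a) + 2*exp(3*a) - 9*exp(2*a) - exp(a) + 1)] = (28*exp(3*a) + 42*exp(2*a) - 126*exp(a) - 7)*exp(a)/(exp(4*a) + 2*exp(3*a) - 9*exp(2*a) - exp(a) + 1)^2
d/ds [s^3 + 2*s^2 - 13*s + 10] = 3*s^2 + 4*s - 13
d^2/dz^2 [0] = 0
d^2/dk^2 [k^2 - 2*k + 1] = 2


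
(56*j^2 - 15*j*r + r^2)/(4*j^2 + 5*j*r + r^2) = (56*j^2 - 15*j*r + r^2)/(4*j^2 + 5*j*r + r^2)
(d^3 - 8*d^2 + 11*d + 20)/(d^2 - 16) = (d^2 - 4*d - 5)/(d + 4)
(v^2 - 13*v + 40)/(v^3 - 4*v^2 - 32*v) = (v - 5)/(v*(v + 4))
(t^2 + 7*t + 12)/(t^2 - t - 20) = (t + 3)/(t - 5)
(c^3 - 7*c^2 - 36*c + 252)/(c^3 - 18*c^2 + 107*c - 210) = (c + 6)/(c - 5)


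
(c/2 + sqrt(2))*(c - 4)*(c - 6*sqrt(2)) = c^3/2 - 2*sqrt(2)*c^2 - 2*c^2 - 12*c + 8*sqrt(2)*c + 48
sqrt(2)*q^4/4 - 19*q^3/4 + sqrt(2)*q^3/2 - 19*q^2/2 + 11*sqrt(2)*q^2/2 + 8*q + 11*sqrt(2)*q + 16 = (q/2 + 1)*(q - 8*sqrt(2))*(q - 2*sqrt(2))*(sqrt(2)*q/2 + 1/2)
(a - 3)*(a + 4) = a^2 + a - 12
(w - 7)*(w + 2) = w^2 - 5*w - 14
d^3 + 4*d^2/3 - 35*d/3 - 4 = (d - 3)*(d + 1/3)*(d + 4)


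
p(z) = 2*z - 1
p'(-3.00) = 2.00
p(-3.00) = -7.00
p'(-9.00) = 2.00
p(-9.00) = -19.00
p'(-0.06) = 2.00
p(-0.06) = -1.12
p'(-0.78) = 2.00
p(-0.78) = -2.56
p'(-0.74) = 2.00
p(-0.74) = -2.48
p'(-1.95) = 2.00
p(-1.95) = -4.90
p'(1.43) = 2.00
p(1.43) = 1.86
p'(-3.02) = 2.00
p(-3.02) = -7.04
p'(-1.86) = 2.00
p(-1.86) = -4.72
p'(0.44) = 2.00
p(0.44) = -0.12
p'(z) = 2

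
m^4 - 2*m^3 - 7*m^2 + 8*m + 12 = (m - 3)*(m - 2)*(m + 1)*(m + 2)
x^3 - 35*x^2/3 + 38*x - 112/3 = (x - 7)*(x - 8/3)*(x - 2)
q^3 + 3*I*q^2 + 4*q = q*(q - I)*(q + 4*I)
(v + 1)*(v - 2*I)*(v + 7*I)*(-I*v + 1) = -I*v^4 + 6*v^3 - I*v^3 + 6*v^2 - 9*I*v^2 + 14*v - 9*I*v + 14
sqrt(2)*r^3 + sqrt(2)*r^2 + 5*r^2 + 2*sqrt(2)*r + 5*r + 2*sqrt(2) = (r + 1)*(r + 2*sqrt(2))*(sqrt(2)*r + 1)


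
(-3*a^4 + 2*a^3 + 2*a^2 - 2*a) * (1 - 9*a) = 27*a^5 - 21*a^4 - 16*a^3 + 20*a^2 - 2*a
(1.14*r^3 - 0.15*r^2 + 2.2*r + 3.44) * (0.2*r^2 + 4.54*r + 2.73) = 0.228*r^5 + 5.1456*r^4 + 2.8712*r^3 + 10.2665*r^2 + 21.6236*r + 9.3912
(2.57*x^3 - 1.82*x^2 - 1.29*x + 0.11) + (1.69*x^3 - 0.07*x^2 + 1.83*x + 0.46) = 4.26*x^3 - 1.89*x^2 + 0.54*x + 0.57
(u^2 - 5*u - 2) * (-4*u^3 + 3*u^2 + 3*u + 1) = -4*u^5 + 23*u^4 - 4*u^3 - 20*u^2 - 11*u - 2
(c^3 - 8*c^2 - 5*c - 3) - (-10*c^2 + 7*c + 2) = c^3 + 2*c^2 - 12*c - 5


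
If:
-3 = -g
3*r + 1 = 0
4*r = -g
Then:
No Solution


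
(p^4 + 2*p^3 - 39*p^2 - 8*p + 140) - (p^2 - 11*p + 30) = p^4 + 2*p^3 - 40*p^2 + 3*p + 110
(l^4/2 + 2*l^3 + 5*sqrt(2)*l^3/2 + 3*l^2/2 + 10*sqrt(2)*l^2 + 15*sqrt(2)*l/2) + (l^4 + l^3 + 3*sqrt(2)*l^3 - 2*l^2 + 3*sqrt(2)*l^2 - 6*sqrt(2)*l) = 3*l^4/2 + 3*l^3 + 11*sqrt(2)*l^3/2 - l^2/2 + 13*sqrt(2)*l^2 + 3*sqrt(2)*l/2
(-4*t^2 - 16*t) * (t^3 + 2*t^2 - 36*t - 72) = -4*t^5 - 24*t^4 + 112*t^3 + 864*t^2 + 1152*t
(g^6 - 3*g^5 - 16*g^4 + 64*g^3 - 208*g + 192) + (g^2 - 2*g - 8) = g^6 - 3*g^5 - 16*g^4 + 64*g^3 + g^2 - 210*g + 184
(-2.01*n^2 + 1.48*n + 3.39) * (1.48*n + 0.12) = -2.9748*n^3 + 1.9492*n^2 + 5.1948*n + 0.4068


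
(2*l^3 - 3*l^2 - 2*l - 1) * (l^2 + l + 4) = 2*l^5 - l^4 + 3*l^3 - 15*l^2 - 9*l - 4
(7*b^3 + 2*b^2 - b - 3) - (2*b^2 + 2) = 7*b^3 - b - 5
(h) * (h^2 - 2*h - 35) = h^3 - 2*h^2 - 35*h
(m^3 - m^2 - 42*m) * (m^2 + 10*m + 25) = m^5 + 9*m^4 - 27*m^3 - 445*m^2 - 1050*m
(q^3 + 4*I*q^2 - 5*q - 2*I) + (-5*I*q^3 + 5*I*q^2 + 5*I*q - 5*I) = q^3 - 5*I*q^3 + 9*I*q^2 - 5*q + 5*I*q - 7*I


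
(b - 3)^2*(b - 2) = b^3 - 8*b^2 + 21*b - 18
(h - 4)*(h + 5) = h^2 + h - 20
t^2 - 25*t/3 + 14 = (t - 6)*(t - 7/3)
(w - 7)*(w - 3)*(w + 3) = w^3 - 7*w^2 - 9*w + 63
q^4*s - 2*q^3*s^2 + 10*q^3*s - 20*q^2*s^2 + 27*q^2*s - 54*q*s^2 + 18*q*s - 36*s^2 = (q + 3)*(q + 6)*(q - 2*s)*(q*s + s)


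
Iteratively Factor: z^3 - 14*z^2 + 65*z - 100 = (z - 5)*(z^2 - 9*z + 20) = (z - 5)^2*(z - 4)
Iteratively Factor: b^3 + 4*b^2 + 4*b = (b + 2)*(b^2 + 2*b) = b*(b + 2)*(b + 2)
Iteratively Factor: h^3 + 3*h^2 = (h)*(h^2 + 3*h) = h*(h + 3)*(h)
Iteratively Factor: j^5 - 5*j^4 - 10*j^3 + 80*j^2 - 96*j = (j)*(j^4 - 5*j^3 - 10*j^2 + 80*j - 96) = j*(j - 2)*(j^3 - 3*j^2 - 16*j + 48) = j*(j - 2)*(j + 4)*(j^2 - 7*j + 12) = j*(j - 3)*(j - 2)*(j + 4)*(j - 4)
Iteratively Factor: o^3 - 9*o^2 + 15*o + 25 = (o + 1)*(o^2 - 10*o + 25) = (o - 5)*(o + 1)*(o - 5)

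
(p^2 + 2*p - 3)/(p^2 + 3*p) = (p - 1)/p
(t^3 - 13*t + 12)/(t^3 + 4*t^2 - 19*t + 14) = (t^2 + t - 12)/(t^2 + 5*t - 14)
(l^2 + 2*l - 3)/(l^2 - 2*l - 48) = (-l^2 - 2*l + 3)/(-l^2 + 2*l + 48)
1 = 1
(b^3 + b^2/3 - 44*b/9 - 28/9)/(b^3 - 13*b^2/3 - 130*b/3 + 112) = (3*b^2 + 8*b + 4)/(3*(b^2 - 2*b - 48))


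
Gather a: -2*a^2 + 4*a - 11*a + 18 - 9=-2*a^2 - 7*a + 9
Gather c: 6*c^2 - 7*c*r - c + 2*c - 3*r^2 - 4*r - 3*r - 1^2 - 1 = 6*c^2 + c*(1 - 7*r) - 3*r^2 - 7*r - 2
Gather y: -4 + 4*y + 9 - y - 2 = 3*y + 3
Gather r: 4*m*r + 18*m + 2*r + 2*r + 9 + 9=18*m + r*(4*m + 4) + 18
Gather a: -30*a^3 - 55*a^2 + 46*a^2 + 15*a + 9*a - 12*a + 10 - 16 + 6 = -30*a^3 - 9*a^2 + 12*a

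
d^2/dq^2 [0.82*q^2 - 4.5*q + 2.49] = 1.64000000000000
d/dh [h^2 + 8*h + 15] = 2*h + 8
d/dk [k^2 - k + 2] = 2*k - 1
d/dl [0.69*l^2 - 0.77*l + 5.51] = 1.38*l - 0.77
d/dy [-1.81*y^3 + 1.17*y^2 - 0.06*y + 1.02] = -5.43*y^2 + 2.34*y - 0.06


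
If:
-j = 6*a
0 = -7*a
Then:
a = 0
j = 0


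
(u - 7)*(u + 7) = u^2 - 49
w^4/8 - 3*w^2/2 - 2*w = w*(w/4 + 1/2)*(w/2 + 1)*(w - 4)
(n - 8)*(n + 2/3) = n^2 - 22*n/3 - 16/3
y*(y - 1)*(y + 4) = y^3 + 3*y^2 - 4*y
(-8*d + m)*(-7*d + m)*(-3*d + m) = -168*d^3 + 101*d^2*m - 18*d*m^2 + m^3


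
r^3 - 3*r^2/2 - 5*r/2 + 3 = (r - 2)*(r - 1)*(r + 3/2)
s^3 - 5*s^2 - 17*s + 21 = (s - 7)*(s - 1)*(s + 3)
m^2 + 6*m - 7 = (m - 1)*(m + 7)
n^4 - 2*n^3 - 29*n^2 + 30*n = n*(n - 6)*(n - 1)*(n + 5)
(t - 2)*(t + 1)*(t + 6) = t^3 + 5*t^2 - 8*t - 12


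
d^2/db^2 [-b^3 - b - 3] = -6*b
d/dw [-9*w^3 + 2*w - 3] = 2 - 27*w^2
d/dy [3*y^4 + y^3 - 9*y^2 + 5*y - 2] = 12*y^3 + 3*y^2 - 18*y + 5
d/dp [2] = 0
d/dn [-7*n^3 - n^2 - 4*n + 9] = -21*n^2 - 2*n - 4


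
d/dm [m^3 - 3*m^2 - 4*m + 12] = 3*m^2 - 6*m - 4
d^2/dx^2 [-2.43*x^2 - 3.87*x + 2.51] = -4.86000000000000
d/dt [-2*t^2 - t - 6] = -4*t - 1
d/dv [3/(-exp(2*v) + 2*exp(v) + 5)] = 6*(exp(v) - 1)*exp(v)/(-exp(2*v) + 2*exp(v) + 5)^2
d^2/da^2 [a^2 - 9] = 2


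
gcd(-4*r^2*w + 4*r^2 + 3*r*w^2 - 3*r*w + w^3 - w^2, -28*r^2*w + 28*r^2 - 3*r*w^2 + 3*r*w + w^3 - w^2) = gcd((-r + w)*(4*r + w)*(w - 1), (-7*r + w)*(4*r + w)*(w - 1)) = 4*r*w - 4*r + w^2 - w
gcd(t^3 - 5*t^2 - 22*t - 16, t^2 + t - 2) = t + 2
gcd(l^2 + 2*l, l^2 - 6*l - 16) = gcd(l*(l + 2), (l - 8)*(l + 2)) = l + 2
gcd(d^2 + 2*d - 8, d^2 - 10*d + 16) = d - 2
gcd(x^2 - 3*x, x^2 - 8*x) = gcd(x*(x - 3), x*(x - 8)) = x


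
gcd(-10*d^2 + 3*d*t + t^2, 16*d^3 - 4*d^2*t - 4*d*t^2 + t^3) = -2*d + t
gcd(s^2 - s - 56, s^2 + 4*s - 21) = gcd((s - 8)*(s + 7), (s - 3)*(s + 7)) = s + 7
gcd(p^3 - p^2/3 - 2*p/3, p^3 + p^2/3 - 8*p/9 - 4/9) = p^2 - p/3 - 2/3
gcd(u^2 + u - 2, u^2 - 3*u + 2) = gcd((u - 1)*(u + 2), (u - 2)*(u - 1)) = u - 1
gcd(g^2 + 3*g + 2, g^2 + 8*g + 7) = g + 1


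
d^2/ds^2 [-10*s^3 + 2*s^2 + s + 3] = 4 - 60*s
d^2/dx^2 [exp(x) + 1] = exp(x)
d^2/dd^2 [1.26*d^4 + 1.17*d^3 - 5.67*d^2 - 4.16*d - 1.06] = 15.12*d^2 + 7.02*d - 11.34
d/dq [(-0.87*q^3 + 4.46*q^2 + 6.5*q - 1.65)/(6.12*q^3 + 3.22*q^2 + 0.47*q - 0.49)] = (-30.0966*q^4 - 80.3778*q^3 + 12.7391*q^2 + 6.2552*q - 2.4095)/(37.4544*q^6 + 39.4128*q^5 + 16.1212*q^4 - 2.9708*q^3 - 2.9347*q^2 - 0.4606*q + 0.2401)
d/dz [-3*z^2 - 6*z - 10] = -6*z - 6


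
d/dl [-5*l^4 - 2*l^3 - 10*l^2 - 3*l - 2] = -20*l^3 - 6*l^2 - 20*l - 3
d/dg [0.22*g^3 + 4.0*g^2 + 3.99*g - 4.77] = 0.66*g^2 + 8.0*g + 3.99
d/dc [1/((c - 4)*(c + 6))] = 2*(-c - 1)/(c^4 + 4*c^3 - 44*c^2 - 96*c + 576)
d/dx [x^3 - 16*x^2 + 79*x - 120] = 3*x^2 - 32*x + 79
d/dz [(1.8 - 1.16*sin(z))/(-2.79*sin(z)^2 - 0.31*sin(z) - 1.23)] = (-3.2364*sin(z)^2 + 10.044*sin(z) + 1.9848)*cos(z)/(7.7841*sin(z)^4 + 1.7298*sin(z)^3 + 6.9595*sin(z)^2 + 0.7626*sin(z) + 1.5129)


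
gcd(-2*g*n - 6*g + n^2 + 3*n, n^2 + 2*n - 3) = n + 3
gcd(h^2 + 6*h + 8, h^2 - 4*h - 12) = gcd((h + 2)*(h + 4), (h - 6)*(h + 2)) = h + 2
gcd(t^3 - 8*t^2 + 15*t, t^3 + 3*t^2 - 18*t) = t^2 - 3*t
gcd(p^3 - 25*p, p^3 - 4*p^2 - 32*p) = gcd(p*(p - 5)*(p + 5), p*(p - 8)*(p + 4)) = p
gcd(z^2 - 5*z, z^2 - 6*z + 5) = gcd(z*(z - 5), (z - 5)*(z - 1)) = z - 5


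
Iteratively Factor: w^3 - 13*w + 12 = (w + 4)*(w^2 - 4*w + 3) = (w - 1)*(w + 4)*(w - 3)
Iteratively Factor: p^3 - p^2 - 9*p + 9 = (p + 3)*(p^2 - 4*p + 3) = (p - 1)*(p + 3)*(p - 3)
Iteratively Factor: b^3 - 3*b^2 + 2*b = (b)*(b^2 - 3*b + 2) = b*(b - 1)*(b - 2)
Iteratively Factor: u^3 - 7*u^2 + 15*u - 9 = (u - 3)*(u^2 - 4*u + 3) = (u - 3)*(u - 1)*(u - 3)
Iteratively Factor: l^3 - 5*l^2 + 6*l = (l)*(l^2 - 5*l + 6) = l*(l - 2)*(l - 3)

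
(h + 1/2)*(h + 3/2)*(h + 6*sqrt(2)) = h^3 + 2*h^2 + 6*sqrt(2)*h^2 + 3*h/4 + 12*sqrt(2)*h + 9*sqrt(2)/2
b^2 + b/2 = b*(b + 1/2)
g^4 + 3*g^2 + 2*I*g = g*(g - 2*I)*(g + I)^2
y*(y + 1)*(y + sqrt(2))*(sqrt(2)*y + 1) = sqrt(2)*y^4 + sqrt(2)*y^3 + 3*y^3 + sqrt(2)*y^2 + 3*y^2 + sqrt(2)*y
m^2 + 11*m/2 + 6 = (m + 3/2)*(m + 4)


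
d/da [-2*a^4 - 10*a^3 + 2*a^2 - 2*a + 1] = -8*a^3 - 30*a^2 + 4*a - 2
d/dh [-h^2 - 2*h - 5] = -2*h - 2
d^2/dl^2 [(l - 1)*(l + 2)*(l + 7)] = 6*l + 16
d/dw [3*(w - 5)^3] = 9*(w - 5)^2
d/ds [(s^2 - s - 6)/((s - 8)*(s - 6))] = (-13*s^2 + 108*s - 132)/(s^4 - 28*s^3 + 292*s^2 - 1344*s + 2304)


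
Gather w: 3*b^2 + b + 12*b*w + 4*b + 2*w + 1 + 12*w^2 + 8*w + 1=3*b^2 + 5*b + 12*w^2 + w*(12*b + 10) + 2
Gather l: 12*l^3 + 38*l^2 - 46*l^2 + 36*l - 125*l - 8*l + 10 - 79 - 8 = 12*l^3 - 8*l^2 - 97*l - 77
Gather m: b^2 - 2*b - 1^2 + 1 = b^2 - 2*b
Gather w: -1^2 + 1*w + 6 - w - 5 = 0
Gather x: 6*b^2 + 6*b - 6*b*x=6*b^2 - 6*b*x + 6*b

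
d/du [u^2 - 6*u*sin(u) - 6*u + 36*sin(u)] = -6*u*cos(u) + 2*u - 6*sin(u) + 36*cos(u) - 6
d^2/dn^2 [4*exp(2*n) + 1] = 16*exp(2*n)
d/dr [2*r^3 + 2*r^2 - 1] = 2*r*(3*r + 2)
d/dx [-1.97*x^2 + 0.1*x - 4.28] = 0.1 - 3.94*x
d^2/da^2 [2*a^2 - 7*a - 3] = 4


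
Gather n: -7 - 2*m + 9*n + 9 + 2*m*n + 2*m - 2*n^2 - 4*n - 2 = -2*n^2 + n*(2*m + 5)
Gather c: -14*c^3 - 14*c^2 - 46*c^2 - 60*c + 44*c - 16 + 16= -14*c^3 - 60*c^2 - 16*c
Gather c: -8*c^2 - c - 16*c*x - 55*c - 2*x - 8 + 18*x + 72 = -8*c^2 + c*(-16*x - 56) + 16*x + 64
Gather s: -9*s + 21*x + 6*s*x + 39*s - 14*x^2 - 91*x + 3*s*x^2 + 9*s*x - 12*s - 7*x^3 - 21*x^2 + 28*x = s*(3*x^2 + 15*x + 18) - 7*x^3 - 35*x^2 - 42*x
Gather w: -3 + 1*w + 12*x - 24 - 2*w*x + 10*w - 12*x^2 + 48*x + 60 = w*(11 - 2*x) - 12*x^2 + 60*x + 33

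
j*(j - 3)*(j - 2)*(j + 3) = j^4 - 2*j^3 - 9*j^2 + 18*j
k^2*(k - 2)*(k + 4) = k^4 + 2*k^3 - 8*k^2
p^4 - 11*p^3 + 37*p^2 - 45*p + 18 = (p - 6)*(p - 3)*(p - 1)^2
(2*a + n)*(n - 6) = 2*a*n - 12*a + n^2 - 6*n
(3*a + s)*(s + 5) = 3*a*s + 15*a + s^2 + 5*s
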